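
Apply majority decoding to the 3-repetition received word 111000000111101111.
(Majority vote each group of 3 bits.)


Groups: 111, 000, 000, 111, 101, 111
Majority votes: 100111

100111


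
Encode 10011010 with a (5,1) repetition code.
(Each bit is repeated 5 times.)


Each bit -> 5 copies

1111100000000001111111111000001111100000


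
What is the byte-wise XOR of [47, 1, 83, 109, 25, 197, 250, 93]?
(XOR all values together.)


XOR chain: 47 ^ 1 ^ 83 ^ 109 ^ 25 ^ 197 ^ 250 ^ 93 = 107

107


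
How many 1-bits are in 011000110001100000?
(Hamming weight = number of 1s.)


Counting 1s in 011000110001100000

6


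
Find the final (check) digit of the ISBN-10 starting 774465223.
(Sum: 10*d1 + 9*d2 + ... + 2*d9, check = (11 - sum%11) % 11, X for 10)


Weighted sum: 274
274 mod 11 = 10

Check digit: 1


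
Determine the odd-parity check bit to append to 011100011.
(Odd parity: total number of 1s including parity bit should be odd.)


Number of 1s in data: 5
Parity bit: 0

0


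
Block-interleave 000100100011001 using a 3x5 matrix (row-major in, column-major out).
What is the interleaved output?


Matrix:
  00010
  01000
  11001
Read columns: 001011000100001

001011000100001


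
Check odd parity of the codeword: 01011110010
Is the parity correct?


Number of 1s: 6

No, parity error (6 ones)


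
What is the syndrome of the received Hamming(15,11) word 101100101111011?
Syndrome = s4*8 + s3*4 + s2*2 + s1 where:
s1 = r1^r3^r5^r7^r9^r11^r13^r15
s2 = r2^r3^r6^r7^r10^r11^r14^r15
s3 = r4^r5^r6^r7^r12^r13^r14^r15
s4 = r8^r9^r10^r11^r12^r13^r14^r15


s1=0, s2=0, s3=1, s4=0

Syndrome = 4 (error at position 4)


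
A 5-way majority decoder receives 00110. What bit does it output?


Ones: 2 out of 5
Threshold: 3

0 (2/5 voted 1)


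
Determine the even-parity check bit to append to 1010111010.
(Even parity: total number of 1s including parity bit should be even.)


Number of 1s in data: 6
Parity bit: 0

0


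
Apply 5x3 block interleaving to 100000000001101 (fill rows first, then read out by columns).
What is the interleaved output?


Matrix:
  100
  000
  000
  001
  101
Read columns: 100010000000011

100010000000011


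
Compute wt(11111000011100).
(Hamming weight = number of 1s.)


Counting 1s in 11111000011100

8


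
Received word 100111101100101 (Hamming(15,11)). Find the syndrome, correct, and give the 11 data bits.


Syndrome = 0: no error detected

Data: 01111100101 (no errors)


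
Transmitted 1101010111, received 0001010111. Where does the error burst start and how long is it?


XOR: 1100000000

Burst at position 0, length 2


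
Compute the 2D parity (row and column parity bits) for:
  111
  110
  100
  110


Row parities: 1010
Column parities: 011

Row P: 1010, Col P: 011, Corner: 0


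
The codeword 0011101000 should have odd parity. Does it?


Number of 1s: 4

No, parity error (4 ones)


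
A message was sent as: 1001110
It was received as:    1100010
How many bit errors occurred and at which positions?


XOR: 0101100

3 error(s) at position(s): 1, 3, 4


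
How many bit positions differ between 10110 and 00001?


XOR: 10111
Count of 1s: 4

4


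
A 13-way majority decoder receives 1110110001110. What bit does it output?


Ones: 8 out of 13
Threshold: 7

1 (8/13 voted 1)


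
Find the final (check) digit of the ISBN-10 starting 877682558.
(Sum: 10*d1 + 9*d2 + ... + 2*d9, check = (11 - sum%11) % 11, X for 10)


Weighted sum: 350
350 mod 11 = 9

Check digit: 2


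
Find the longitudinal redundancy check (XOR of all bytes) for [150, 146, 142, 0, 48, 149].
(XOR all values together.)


XOR chain: 150 ^ 146 ^ 142 ^ 0 ^ 48 ^ 149 = 47

47


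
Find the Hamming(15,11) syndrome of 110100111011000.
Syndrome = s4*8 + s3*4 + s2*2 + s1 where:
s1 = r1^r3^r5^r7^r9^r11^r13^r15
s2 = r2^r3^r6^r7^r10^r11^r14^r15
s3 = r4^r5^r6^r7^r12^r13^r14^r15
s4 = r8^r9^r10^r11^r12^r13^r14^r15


s1=0, s2=1, s3=1, s4=0

Syndrome = 6 (error at position 6)


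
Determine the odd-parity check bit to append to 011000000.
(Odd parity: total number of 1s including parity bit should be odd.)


Number of 1s in data: 2
Parity bit: 1

1


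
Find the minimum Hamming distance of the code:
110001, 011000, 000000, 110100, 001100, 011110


Comparing all pairs, minimum distance: 2
Can detect 1 errors, correct 0 errors

2


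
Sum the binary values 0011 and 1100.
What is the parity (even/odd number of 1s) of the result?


0011 = 3
1100 = 12
Sum = 15 = 1111
1s count = 4

even parity (4 ones in 1111)


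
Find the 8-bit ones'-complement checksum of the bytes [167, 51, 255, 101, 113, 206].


Sum = 893 mod 256 = 125
Complement = 130

130


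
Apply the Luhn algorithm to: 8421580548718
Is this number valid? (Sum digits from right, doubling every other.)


Luhn sum = 61
61 mod 10 = 1

Invalid (Luhn sum mod 10 = 1)


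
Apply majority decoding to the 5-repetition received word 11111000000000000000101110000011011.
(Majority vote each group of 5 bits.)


Groups: 11111, 00000, 00000, 00000, 10111, 00000, 11011
Majority votes: 1000101

1000101


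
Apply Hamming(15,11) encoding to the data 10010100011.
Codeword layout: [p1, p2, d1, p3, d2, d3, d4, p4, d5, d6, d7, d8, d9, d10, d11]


Parity bits: p1=1, p2=1, p3=1, p4=1

111100110100011


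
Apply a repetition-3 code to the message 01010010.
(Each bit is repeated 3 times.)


Each bit -> 3 copies

000111000111000000111000


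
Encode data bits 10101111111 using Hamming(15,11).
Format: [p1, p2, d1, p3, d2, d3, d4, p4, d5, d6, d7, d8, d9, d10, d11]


Parity bits: p1=1, p2=0, p3=1, p4=1

101101011111111


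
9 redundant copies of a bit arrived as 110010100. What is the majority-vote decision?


Ones: 4 out of 9
Threshold: 5

0 (4/9 voted 1)


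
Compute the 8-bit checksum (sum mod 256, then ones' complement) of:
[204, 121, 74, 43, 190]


Sum = 632 mod 256 = 120
Complement = 135

135


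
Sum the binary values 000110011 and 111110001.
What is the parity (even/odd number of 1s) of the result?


000110011 = 51
111110001 = 497
Sum = 548 = 1000100100
1s count = 3

odd parity (3 ones in 1000100100)


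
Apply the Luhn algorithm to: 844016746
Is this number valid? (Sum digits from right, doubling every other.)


Luhn sum = 45
45 mod 10 = 5

Invalid (Luhn sum mod 10 = 5)


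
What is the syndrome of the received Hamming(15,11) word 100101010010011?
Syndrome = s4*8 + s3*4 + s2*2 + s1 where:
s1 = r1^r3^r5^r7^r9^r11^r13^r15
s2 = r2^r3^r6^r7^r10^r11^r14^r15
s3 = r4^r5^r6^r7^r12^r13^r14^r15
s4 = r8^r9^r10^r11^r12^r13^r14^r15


s1=1, s2=0, s3=0, s4=0

Syndrome = 1 (error at position 1)


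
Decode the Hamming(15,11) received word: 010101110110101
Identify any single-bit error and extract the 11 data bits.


Syndrome = 12: error at position 12

Data: 00110111101 (corrected bit 12)


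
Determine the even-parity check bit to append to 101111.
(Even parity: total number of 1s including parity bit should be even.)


Number of 1s in data: 5
Parity bit: 1

1


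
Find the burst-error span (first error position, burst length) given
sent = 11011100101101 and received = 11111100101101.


XOR: 00100000000000

Burst at position 2, length 1


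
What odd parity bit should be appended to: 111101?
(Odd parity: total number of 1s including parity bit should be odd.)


Number of 1s in data: 5
Parity bit: 0

0


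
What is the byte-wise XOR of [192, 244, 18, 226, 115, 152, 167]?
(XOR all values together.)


XOR chain: 192 ^ 244 ^ 18 ^ 226 ^ 115 ^ 152 ^ 167 = 136

136


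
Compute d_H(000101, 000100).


XOR: 000001
Count of 1s: 1

1


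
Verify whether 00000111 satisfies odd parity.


Number of 1s: 3

Yes, parity is correct (3 ones)


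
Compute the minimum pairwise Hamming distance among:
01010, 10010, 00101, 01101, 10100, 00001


Comparing all pairs, minimum distance: 1
Can detect 0 errors, correct 0 errors

1


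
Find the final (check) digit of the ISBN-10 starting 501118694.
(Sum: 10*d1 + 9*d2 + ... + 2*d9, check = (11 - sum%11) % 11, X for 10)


Weighted sum: 170
170 mod 11 = 5

Check digit: 6


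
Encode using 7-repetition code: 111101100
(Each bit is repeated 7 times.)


Each bit -> 7 copies

111111111111111111111111111100000001111111111111100000000000000


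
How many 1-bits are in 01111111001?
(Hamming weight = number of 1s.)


Counting 1s in 01111111001

8


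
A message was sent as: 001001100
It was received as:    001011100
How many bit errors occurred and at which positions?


XOR: 000010000

1 error(s) at position(s): 4


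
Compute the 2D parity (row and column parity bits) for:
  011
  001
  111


Row parities: 011
Column parities: 101

Row P: 011, Col P: 101, Corner: 0


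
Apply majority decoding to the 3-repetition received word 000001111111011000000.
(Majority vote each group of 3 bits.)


Groups: 000, 001, 111, 111, 011, 000, 000
Majority votes: 0011100

0011100


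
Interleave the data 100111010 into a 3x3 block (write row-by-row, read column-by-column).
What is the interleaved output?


Matrix:
  100
  111
  010
Read columns: 110011010

110011010


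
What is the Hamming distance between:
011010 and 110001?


XOR: 101011
Count of 1s: 4

4


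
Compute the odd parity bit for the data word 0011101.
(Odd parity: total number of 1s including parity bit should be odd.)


Number of 1s in data: 4
Parity bit: 1

1


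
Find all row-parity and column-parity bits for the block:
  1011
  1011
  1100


Row parities: 110
Column parities: 1100

Row P: 110, Col P: 1100, Corner: 0


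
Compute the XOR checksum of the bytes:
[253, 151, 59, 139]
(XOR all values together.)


XOR chain: 253 ^ 151 ^ 59 ^ 139 = 218

218


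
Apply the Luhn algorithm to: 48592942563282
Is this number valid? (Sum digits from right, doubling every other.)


Luhn sum = 73
73 mod 10 = 3

Invalid (Luhn sum mod 10 = 3)


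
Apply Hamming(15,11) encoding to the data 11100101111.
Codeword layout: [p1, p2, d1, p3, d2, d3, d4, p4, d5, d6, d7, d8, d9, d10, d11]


Parity bits: p1=0, p2=1, p3=0, p4=1

011011010101111


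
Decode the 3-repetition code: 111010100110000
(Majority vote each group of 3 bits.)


Groups: 111, 010, 100, 110, 000
Majority votes: 10010

10010


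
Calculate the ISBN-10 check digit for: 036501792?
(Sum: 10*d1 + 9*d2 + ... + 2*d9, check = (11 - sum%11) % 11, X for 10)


Weighted sum: 174
174 mod 11 = 9

Check digit: 2


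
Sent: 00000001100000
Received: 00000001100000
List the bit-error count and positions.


XOR: 00000000000000

0 errors (received matches sent)


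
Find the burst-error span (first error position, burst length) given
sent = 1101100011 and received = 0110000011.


XOR: 1011100000

Burst at position 0, length 5


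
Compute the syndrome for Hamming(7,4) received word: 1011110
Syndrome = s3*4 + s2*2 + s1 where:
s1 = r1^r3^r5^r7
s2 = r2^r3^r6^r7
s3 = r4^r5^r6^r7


s1=1, s2=0, s3=1

Syndrome = 5 (error at position 5)


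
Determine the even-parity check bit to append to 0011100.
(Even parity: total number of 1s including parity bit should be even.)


Number of 1s in data: 3
Parity bit: 1

1


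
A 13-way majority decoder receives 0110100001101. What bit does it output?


Ones: 6 out of 13
Threshold: 7

0 (6/13 voted 1)


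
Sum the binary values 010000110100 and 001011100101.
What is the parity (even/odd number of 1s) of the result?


010000110100 = 1076
001011100101 = 741
Sum = 1817 = 11100011001
1s count = 6

even parity (6 ones in 11100011001)


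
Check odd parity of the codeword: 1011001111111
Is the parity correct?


Number of 1s: 10

No, parity error (10 ones)


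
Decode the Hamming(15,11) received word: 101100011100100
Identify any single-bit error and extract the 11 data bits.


Syndrome = 0: no error detected

Data: 10001100100 (no errors)


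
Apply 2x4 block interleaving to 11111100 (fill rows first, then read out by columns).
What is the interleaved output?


Matrix:
  1111
  1100
Read columns: 11111010

11111010


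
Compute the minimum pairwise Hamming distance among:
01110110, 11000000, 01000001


Comparing all pairs, minimum distance: 2
Can detect 1 errors, correct 0 errors

2


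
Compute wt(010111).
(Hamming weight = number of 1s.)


Counting 1s in 010111

4


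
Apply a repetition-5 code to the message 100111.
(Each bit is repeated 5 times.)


Each bit -> 5 copies

111110000000000111111111111111


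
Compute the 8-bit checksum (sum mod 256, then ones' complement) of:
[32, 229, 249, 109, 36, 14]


Sum = 669 mod 256 = 157
Complement = 98

98


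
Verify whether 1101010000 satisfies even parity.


Number of 1s: 4

Yes, parity is correct (4 ones)


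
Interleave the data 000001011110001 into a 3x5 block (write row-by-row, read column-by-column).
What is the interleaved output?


Matrix:
  00000
  10111
  10001
Read columns: 011000010010011

011000010010011


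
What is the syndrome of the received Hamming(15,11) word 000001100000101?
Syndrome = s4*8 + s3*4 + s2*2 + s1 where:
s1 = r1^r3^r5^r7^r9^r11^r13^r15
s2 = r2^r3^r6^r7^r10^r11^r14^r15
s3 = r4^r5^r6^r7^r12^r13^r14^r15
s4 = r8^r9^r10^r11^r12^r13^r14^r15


s1=1, s2=1, s3=0, s4=0

Syndrome = 3 (error at position 3)


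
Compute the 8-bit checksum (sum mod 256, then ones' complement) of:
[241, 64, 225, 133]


Sum = 663 mod 256 = 151
Complement = 104

104


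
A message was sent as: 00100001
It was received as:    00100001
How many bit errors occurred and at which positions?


XOR: 00000000

0 errors (received matches sent)


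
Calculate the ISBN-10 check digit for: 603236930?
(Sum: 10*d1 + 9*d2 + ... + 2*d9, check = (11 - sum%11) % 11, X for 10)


Weighted sum: 191
191 mod 11 = 4

Check digit: 7


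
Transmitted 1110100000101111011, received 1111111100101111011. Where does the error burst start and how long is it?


XOR: 0001011100000000000

Burst at position 3, length 5


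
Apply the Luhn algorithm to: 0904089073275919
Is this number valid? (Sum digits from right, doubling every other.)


Luhn sum = 70
70 mod 10 = 0

Valid (Luhn sum mod 10 = 0)


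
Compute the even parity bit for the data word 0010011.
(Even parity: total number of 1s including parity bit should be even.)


Number of 1s in data: 3
Parity bit: 1

1


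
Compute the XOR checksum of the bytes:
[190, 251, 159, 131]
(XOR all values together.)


XOR chain: 190 ^ 251 ^ 159 ^ 131 = 89

89


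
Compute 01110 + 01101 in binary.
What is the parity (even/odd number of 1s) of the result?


01110 = 14
01101 = 13
Sum = 27 = 11011
1s count = 4

even parity (4 ones in 11011)


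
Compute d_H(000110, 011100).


XOR: 011010
Count of 1s: 3

3


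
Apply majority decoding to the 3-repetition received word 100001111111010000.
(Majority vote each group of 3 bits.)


Groups: 100, 001, 111, 111, 010, 000
Majority votes: 001100

001100


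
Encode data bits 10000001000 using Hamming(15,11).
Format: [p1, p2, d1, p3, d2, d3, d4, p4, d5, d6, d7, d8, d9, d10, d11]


Parity bits: p1=1, p2=1, p3=1, p4=1

111100010001000


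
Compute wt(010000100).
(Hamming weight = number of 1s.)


Counting 1s in 010000100

2


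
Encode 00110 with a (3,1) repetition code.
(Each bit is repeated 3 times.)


Each bit -> 3 copies

000000111111000


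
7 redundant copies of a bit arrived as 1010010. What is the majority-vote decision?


Ones: 3 out of 7
Threshold: 4

0 (3/7 voted 1)


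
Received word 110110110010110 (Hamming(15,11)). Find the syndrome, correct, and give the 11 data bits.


Syndrome = 5: error at position 5

Data: 00010010110 (corrected bit 5)


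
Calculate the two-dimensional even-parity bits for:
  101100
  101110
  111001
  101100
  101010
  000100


Row parities: 100111
Column parities: 111001

Row P: 100111, Col P: 111001, Corner: 0


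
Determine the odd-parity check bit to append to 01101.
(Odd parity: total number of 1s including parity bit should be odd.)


Number of 1s in data: 3
Parity bit: 0

0


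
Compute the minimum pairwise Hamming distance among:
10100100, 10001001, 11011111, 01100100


Comparing all pairs, minimum distance: 2
Can detect 1 errors, correct 0 errors

2


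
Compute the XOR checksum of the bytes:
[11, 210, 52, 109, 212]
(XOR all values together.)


XOR chain: 11 ^ 210 ^ 52 ^ 109 ^ 212 = 84

84


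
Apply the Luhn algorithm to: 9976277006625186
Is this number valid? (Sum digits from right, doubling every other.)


Luhn sum = 71
71 mod 10 = 1

Invalid (Luhn sum mod 10 = 1)


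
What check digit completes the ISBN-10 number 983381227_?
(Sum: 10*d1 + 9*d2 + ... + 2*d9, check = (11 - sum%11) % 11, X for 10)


Weighted sum: 288
288 mod 11 = 2

Check digit: 9


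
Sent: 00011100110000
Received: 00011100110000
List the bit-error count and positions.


XOR: 00000000000000

0 errors (received matches sent)


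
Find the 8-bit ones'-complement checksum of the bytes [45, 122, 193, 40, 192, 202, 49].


Sum = 843 mod 256 = 75
Complement = 180

180


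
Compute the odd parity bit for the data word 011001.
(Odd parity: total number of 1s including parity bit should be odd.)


Number of 1s in data: 3
Parity bit: 0

0


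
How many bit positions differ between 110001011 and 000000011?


XOR: 110001000
Count of 1s: 3

3


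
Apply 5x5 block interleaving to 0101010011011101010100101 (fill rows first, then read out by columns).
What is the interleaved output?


Matrix:
  01010
  10011
  01110
  10101
  00101
Read columns: 0101010100001111110001011

0101010100001111110001011


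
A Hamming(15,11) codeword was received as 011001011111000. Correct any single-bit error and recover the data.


Syndrome = 11: error at position 11

Data: 10101101000 (corrected bit 11)


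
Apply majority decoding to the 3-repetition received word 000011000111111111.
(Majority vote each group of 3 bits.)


Groups: 000, 011, 000, 111, 111, 111
Majority votes: 010111

010111


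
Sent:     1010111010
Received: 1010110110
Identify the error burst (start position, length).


XOR: 0000001100

Burst at position 6, length 2


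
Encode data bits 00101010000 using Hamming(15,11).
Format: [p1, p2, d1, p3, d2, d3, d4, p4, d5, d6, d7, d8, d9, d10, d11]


Parity bits: p1=0, p2=0, p3=1, p4=0

000101001010000


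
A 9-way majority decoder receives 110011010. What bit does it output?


Ones: 5 out of 9
Threshold: 5

1 (5/9 voted 1)


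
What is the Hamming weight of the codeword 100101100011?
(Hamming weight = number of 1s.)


Counting 1s in 100101100011

6


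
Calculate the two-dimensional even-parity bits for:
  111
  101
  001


Row parities: 101
Column parities: 011

Row P: 101, Col P: 011, Corner: 0


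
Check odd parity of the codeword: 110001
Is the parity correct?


Number of 1s: 3

Yes, parity is correct (3 ones)


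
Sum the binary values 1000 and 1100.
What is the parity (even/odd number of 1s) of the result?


1000 = 8
1100 = 12
Sum = 20 = 10100
1s count = 2

even parity (2 ones in 10100)


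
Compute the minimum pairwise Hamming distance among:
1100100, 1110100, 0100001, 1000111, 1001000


Comparing all pairs, minimum distance: 1
Can detect 0 errors, correct 0 errors

1


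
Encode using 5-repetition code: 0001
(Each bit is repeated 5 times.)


Each bit -> 5 copies

00000000000000011111


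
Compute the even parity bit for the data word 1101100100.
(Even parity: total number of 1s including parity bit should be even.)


Number of 1s in data: 5
Parity bit: 1

1


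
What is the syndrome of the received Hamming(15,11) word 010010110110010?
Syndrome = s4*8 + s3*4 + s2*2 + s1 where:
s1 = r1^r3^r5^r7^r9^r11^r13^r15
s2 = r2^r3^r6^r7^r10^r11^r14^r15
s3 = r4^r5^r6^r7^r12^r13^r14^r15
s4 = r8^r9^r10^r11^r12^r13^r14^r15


s1=1, s2=1, s3=1, s4=0

Syndrome = 7 (error at position 7)


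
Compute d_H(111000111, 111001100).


XOR: 000001011
Count of 1s: 3

3


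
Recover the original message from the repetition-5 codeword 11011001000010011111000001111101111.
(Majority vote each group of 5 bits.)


Groups: 11011, 00100, 00100, 11111, 00000, 11111, 01111
Majority votes: 1001011

1001011


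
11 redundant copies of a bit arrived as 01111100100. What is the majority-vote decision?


Ones: 6 out of 11
Threshold: 6

1 (6/11 voted 1)


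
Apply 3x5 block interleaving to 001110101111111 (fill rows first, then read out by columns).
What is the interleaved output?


Matrix:
  00111
  01011
  11111
Read columns: 001011101111111

001011101111111


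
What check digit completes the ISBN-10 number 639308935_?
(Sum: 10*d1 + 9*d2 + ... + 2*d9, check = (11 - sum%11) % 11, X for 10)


Weighted sum: 275
275 mod 11 = 0

Check digit: 0


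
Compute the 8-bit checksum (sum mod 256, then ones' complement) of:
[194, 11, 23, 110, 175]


Sum = 513 mod 256 = 1
Complement = 254

254


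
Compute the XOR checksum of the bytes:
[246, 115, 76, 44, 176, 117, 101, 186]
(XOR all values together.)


XOR chain: 246 ^ 115 ^ 76 ^ 44 ^ 176 ^ 117 ^ 101 ^ 186 = 255

255


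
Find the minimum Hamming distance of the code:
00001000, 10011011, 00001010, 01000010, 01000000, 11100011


Comparing all pairs, minimum distance: 1
Can detect 0 errors, correct 0 errors

1


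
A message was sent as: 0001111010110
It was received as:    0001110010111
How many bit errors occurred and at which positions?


XOR: 0000001000001

2 error(s) at position(s): 6, 12


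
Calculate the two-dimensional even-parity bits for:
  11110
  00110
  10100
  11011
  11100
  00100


Row parities: 000011
Column parities: 01111

Row P: 000011, Col P: 01111, Corner: 0


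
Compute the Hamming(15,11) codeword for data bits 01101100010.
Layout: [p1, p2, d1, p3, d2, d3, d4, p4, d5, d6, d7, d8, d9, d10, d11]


Parity bits: p1=0, p2=1, p3=1, p4=1

010111011100010


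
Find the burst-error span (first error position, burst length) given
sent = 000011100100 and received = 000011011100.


XOR: 000000111000

Burst at position 6, length 3


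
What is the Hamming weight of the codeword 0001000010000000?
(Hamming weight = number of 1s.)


Counting 1s in 0001000010000000

2


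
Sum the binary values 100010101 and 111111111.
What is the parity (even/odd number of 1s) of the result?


100010101 = 277
111111111 = 511
Sum = 788 = 1100010100
1s count = 4

even parity (4 ones in 1100010100)


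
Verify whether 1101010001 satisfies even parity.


Number of 1s: 5

No, parity error (5 ones)


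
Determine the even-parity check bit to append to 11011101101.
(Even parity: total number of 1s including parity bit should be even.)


Number of 1s in data: 8
Parity bit: 0

0


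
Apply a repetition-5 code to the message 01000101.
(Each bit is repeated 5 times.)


Each bit -> 5 copies

0000011111000000000000000111110000011111


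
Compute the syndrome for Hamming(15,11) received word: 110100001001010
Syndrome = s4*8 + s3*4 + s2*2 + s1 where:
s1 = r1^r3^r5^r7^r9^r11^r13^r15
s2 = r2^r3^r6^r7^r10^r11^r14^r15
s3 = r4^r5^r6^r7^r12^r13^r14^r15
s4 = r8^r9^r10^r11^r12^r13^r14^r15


s1=0, s2=0, s3=1, s4=1

Syndrome = 12 (error at position 12)


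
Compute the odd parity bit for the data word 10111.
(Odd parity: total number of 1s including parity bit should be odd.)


Number of 1s in data: 4
Parity bit: 1

1


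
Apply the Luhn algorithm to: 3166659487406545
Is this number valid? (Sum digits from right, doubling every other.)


Luhn sum = 80
80 mod 10 = 0

Valid (Luhn sum mod 10 = 0)


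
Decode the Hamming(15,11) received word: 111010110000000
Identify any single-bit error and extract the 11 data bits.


Syndrome = 10: error at position 10

Data: 11010100000 (corrected bit 10)


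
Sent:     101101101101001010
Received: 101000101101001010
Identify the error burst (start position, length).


XOR: 000101000000000000

Burst at position 3, length 3


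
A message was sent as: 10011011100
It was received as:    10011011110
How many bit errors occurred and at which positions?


XOR: 00000000010

1 error(s) at position(s): 9


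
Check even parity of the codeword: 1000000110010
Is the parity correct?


Number of 1s: 4

Yes, parity is correct (4 ones)


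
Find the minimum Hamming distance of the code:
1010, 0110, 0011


Comparing all pairs, minimum distance: 2
Can detect 1 errors, correct 0 errors

2


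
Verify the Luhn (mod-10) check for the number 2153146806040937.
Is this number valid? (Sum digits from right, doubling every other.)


Luhn sum = 58
58 mod 10 = 8

Invalid (Luhn sum mod 10 = 8)


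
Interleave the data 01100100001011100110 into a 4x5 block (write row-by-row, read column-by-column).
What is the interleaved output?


Matrix:
  01100
  10000
  10111
  00110
Read columns: 01101000101100110010

01101000101100110010


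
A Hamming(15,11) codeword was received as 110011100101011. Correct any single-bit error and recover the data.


Syndrome = 0: no error detected

Data: 01110101011 (no errors)


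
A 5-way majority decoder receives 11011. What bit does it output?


Ones: 4 out of 5
Threshold: 3

1 (4/5 voted 1)


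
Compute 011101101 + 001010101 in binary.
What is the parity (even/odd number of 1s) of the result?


011101101 = 237
001010101 = 85
Sum = 322 = 101000010
1s count = 3

odd parity (3 ones in 101000010)


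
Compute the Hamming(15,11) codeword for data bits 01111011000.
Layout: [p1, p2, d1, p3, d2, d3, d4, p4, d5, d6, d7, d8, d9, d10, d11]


Parity bits: p1=0, p2=1, p3=0, p4=1

010011111011000


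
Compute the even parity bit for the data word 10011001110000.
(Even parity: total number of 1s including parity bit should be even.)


Number of 1s in data: 6
Parity bit: 0

0


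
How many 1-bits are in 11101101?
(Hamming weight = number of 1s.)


Counting 1s in 11101101

6


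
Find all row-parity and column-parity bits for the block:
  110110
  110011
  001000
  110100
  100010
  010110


Row parities: 001101
Column parities: 001101

Row P: 001101, Col P: 001101, Corner: 1


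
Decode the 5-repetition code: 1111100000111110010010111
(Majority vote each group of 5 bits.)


Groups: 11111, 00000, 11111, 00100, 10111
Majority votes: 10101

10101


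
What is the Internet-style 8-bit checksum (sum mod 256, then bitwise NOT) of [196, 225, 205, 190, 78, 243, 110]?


Sum = 1247 mod 256 = 223
Complement = 32

32


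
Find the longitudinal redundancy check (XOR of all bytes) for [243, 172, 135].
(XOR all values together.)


XOR chain: 243 ^ 172 ^ 135 = 216

216


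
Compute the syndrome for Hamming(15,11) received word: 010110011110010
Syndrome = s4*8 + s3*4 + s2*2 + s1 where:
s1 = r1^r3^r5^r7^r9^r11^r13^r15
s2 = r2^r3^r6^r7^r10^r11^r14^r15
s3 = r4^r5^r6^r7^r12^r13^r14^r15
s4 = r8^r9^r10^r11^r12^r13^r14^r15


s1=1, s2=0, s3=1, s4=1

Syndrome = 13 (error at position 13)


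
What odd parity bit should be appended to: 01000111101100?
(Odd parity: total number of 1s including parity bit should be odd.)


Number of 1s in data: 7
Parity bit: 0

0


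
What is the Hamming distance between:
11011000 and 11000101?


XOR: 00011101
Count of 1s: 4

4


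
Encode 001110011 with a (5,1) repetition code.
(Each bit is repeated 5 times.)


Each bit -> 5 copies

000000000011111111111111100000000001111111111


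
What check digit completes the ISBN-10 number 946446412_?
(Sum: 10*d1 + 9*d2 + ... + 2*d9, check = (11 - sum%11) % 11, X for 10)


Weighted sum: 279
279 mod 11 = 4

Check digit: 7


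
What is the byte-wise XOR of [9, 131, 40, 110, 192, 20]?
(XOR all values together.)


XOR chain: 9 ^ 131 ^ 40 ^ 110 ^ 192 ^ 20 = 24

24


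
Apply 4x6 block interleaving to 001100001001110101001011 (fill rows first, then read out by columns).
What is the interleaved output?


Matrix:
  001100
  001001
  110101
  001011
Read columns: 001000101101101000010111

001000101101101000010111


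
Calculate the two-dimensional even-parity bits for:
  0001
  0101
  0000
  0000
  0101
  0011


Row parities: 100000
Column parities: 0010

Row P: 100000, Col P: 0010, Corner: 1


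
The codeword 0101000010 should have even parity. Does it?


Number of 1s: 3

No, parity error (3 ones)


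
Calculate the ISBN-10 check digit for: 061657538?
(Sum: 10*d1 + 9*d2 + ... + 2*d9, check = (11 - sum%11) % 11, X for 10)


Weighted sum: 214
214 mod 11 = 5

Check digit: 6


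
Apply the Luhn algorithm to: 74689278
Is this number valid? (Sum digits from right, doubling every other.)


Luhn sum = 44
44 mod 10 = 4

Invalid (Luhn sum mod 10 = 4)


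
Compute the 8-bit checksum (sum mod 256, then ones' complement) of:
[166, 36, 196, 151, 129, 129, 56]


Sum = 863 mod 256 = 95
Complement = 160

160


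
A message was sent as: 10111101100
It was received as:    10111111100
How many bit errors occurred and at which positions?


XOR: 00000010000

1 error(s) at position(s): 6


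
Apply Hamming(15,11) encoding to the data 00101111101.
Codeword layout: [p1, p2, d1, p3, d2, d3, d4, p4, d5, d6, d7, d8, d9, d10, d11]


Parity bits: p1=0, p2=0, p3=0, p4=0

000001001111101


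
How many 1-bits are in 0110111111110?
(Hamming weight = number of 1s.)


Counting 1s in 0110111111110

10


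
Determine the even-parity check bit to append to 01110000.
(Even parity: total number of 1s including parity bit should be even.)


Number of 1s in data: 3
Parity bit: 1

1


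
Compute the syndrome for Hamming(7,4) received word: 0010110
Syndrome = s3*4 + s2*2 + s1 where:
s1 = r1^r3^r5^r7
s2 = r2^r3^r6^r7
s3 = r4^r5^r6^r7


s1=0, s2=0, s3=0

Syndrome = 0 (no error)


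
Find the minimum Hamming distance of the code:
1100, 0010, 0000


Comparing all pairs, minimum distance: 1
Can detect 0 errors, correct 0 errors

1


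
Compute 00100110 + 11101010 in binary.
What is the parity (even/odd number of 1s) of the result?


00100110 = 38
11101010 = 234
Sum = 272 = 100010000
1s count = 2

even parity (2 ones in 100010000)


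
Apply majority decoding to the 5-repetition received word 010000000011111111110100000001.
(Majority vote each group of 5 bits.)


Groups: 01000, 00000, 11111, 11111, 01000, 00001
Majority votes: 001100

001100


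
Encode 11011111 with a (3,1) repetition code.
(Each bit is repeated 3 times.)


Each bit -> 3 copies

111111000111111111111111


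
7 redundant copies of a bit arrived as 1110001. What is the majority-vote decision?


Ones: 4 out of 7
Threshold: 4

1 (4/7 voted 1)


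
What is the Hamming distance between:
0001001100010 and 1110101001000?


XOR: 1111100101010
Count of 1s: 8

8


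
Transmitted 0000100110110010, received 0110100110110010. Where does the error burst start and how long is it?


XOR: 0110000000000000

Burst at position 1, length 2


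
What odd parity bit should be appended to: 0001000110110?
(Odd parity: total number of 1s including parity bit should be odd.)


Number of 1s in data: 5
Parity bit: 0

0


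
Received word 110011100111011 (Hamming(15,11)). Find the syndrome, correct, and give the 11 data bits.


Syndrome = 11: error at position 11

Data: 01110101011 (corrected bit 11)


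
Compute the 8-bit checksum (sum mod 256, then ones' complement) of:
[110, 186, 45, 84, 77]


Sum = 502 mod 256 = 246
Complement = 9

9


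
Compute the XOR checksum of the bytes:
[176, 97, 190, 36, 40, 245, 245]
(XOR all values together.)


XOR chain: 176 ^ 97 ^ 190 ^ 36 ^ 40 ^ 245 ^ 245 = 99

99


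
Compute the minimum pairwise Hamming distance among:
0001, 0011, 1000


Comparing all pairs, minimum distance: 1
Can detect 0 errors, correct 0 errors

1


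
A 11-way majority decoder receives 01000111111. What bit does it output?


Ones: 7 out of 11
Threshold: 6

1 (7/11 voted 1)


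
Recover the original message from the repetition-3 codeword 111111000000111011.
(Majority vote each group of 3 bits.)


Groups: 111, 111, 000, 000, 111, 011
Majority votes: 110011

110011


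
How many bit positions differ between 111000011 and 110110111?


XOR: 001110100
Count of 1s: 4

4


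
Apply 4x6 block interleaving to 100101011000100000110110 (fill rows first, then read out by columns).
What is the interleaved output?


Matrix:
  100101
  011000
  100000
  110110
Read columns: 101101010100100100011000

101101010100100100011000


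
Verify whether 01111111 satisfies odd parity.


Number of 1s: 7

Yes, parity is correct (7 ones)


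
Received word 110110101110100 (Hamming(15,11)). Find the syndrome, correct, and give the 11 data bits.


Syndrome = 0: no error detected

Data: 01011110100 (no errors)


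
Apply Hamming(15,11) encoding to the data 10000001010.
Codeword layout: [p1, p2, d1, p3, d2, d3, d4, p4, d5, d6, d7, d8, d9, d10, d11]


Parity bits: p1=1, p2=0, p3=0, p4=0

101000000001010


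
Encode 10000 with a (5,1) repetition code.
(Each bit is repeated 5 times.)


Each bit -> 5 copies

1111100000000000000000000


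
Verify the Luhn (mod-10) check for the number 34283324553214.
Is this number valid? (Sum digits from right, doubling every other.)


Luhn sum = 59
59 mod 10 = 9

Invalid (Luhn sum mod 10 = 9)


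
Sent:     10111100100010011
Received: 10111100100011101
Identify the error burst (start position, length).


XOR: 00000000000001110

Burst at position 13, length 3


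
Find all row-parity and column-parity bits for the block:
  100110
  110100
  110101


Row parities: 110
Column parities: 100111

Row P: 110, Col P: 100111, Corner: 0


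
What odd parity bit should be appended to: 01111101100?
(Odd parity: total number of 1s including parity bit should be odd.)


Number of 1s in data: 7
Parity bit: 0

0


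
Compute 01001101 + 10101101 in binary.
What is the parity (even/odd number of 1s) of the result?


01001101 = 77
10101101 = 173
Sum = 250 = 11111010
1s count = 6

even parity (6 ones in 11111010)


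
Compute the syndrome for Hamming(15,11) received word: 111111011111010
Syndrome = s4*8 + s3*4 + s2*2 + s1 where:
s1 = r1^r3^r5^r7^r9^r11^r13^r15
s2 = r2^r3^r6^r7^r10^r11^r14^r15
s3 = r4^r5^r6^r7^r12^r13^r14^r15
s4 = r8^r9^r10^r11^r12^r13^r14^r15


s1=1, s2=0, s3=1, s4=0

Syndrome = 5 (error at position 5)


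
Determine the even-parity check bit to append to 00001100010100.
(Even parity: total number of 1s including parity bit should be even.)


Number of 1s in data: 4
Parity bit: 0

0


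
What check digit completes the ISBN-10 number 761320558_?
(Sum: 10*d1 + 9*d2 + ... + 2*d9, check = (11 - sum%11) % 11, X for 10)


Weighted sum: 216
216 mod 11 = 7

Check digit: 4


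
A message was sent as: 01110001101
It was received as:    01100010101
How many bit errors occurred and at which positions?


XOR: 00010011000

3 error(s) at position(s): 3, 6, 7


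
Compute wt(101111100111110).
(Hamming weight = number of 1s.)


Counting 1s in 101111100111110

11


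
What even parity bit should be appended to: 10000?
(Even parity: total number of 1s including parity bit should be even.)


Number of 1s in data: 1
Parity bit: 1

1


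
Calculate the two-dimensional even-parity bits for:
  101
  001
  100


Row parities: 011
Column parities: 000

Row P: 011, Col P: 000, Corner: 0


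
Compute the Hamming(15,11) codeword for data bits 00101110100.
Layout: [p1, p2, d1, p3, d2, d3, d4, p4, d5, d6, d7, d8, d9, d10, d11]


Parity bits: p1=1, p2=1, p3=0, p4=0

110001001110100


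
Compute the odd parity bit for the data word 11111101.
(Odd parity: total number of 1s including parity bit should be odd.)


Number of 1s in data: 7
Parity bit: 0

0


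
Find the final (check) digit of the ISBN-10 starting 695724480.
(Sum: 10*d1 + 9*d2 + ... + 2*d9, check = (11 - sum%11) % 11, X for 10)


Weighted sum: 302
302 mod 11 = 5

Check digit: 6


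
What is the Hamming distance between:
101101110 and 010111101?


XOR: 111010011
Count of 1s: 6

6


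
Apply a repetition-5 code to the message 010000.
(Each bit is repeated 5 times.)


Each bit -> 5 copies

000001111100000000000000000000


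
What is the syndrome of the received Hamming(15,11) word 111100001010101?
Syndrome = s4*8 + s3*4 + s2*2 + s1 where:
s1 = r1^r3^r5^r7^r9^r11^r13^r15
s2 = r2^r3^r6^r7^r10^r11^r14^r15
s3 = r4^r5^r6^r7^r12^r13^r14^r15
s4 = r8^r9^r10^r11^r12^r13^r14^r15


s1=0, s2=0, s3=1, s4=0

Syndrome = 4 (error at position 4)


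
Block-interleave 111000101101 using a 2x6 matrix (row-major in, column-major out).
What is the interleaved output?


Matrix:
  111000
  101101
Read columns: 111011010001

111011010001


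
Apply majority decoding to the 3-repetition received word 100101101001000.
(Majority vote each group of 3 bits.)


Groups: 100, 101, 101, 001, 000
Majority votes: 01100

01100


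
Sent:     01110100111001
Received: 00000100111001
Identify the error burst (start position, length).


XOR: 01110000000000

Burst at position 1, length 3


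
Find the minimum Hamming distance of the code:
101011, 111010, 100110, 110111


Comparing all pairs, minimum distance: 2
Can detect 1 errors, correct 0 errors

2


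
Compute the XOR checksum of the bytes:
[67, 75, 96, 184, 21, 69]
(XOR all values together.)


XOR chain: 67 ^ 75 ^ 96 ^ 184 ^ 21 ^ 69 = 128

128


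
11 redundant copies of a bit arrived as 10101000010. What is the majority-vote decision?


Ones: 4 out of 11
Threshold: 6

0 (4/11 voted 1)


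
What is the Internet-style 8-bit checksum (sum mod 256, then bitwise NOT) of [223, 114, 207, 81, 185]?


Sum = 810 mod 256 = 42
Complement = 213

213


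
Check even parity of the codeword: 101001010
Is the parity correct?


Number of 1s: 4

Yes, parity is correct (4 ones)


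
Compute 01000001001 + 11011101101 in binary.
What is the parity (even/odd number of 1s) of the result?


01000001001 = 521
11011101101 = 1773
Sum = 2294 = 100011110110
1s count = 7

odd parity (7 ones in 100011110110)


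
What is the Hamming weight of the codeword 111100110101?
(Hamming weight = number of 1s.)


Counting 1s in 111100110101

8


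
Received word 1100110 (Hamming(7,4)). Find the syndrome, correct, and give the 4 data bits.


Syndrome = 0: no error detected

Data: 0110 (no errors)


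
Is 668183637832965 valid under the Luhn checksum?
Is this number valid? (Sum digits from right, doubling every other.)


Luhn sum = 83
83 mod 10 = 3

Invalid (Luhn sum mod 10 = 3)


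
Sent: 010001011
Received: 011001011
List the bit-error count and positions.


XOR: 001000000

1 error(s) at position(s): 2


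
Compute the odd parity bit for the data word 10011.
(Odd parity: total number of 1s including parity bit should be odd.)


Number of 1s in data: 3
Parity bit: 0

0


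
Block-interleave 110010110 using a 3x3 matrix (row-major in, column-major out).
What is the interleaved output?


Matrix:
  110
  010
  110
Read columns: 101111000

101111000


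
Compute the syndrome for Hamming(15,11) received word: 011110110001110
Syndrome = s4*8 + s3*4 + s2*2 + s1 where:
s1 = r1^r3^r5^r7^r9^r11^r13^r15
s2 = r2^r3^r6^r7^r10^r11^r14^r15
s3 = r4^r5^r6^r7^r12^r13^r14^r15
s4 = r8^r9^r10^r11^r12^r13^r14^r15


s1=0, s2=0, s3=0, s4=0

Syndrome = 0 (no error)


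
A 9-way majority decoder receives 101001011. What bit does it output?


Ones: 5 out of 9
Threshold: 5

1 (5/9 voted 1)
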